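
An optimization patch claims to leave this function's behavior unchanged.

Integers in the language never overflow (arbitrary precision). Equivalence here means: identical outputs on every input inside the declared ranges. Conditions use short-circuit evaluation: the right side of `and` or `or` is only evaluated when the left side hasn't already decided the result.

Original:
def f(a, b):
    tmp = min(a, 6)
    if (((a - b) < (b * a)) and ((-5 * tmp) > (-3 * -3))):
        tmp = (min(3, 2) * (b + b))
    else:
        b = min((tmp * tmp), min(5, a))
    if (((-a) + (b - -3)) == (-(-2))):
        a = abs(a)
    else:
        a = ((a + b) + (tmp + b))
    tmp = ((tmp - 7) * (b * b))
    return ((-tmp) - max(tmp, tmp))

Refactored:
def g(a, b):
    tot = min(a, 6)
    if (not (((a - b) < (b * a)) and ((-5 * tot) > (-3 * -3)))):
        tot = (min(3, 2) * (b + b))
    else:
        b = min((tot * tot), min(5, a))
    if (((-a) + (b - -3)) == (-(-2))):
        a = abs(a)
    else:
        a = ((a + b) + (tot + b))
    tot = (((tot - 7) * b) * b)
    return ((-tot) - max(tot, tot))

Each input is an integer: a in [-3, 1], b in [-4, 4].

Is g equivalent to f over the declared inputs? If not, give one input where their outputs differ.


Take a=-3, b=-4.
f: tmp := -3 | (((a - b) < (b * a)) and ((-5 * tmp) > (-3 * -3))): true | tmp := -16 | (((-a) + (b - -3)) == (-(-2))): true | a := 3 | tmp := -368 | result 736
g: tot := -3 | (not (((a - b) < (b * a)) and ((-5 * tot) > (-3 * -3)))): false | b := -3 | (((-a) + (b - -3)) == (-(-2))): false | a := -12 | tot := -90 | result 180
736 vs 180 — the two versions disagree here.
verdict: not equivalent; witness: a=-3, b=-4


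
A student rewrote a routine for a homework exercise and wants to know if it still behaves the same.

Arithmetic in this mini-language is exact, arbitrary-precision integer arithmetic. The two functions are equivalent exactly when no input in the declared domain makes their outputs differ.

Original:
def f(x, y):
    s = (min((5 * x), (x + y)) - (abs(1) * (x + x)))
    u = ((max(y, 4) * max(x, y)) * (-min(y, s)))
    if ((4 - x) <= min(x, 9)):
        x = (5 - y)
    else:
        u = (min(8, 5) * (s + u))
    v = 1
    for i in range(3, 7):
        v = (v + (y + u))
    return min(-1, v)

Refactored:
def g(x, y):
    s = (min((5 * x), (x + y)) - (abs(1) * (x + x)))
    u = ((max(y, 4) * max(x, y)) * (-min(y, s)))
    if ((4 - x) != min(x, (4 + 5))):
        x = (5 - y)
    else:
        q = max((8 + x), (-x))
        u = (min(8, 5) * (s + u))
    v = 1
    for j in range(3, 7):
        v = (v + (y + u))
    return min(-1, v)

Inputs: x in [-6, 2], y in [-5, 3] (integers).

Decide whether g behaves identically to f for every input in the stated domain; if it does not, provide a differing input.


The rewrite breaks on x=-6, y=-5, where the results are -7579 and -1459.
f: s = -18; u = -360; ((4 - x) <= min(x, 9)) -> false; u = -1890; v = 1; [i=3]; v = -1894; [i=4]; v = -3789; [i=5]; v = -5684; [i=6]; v = -7579; return -7579
g: s = -18; u = -360; ((4 - x) != min(x, (4 + 5))) -> true; x = 10; v = 1; [j=3]; v = -364; [j=4]; v = -729; [j=5]; v = -1094; [j=6]; v = -1459; return -1459
verdict: not equivalent; witness: x=-6, y=-5


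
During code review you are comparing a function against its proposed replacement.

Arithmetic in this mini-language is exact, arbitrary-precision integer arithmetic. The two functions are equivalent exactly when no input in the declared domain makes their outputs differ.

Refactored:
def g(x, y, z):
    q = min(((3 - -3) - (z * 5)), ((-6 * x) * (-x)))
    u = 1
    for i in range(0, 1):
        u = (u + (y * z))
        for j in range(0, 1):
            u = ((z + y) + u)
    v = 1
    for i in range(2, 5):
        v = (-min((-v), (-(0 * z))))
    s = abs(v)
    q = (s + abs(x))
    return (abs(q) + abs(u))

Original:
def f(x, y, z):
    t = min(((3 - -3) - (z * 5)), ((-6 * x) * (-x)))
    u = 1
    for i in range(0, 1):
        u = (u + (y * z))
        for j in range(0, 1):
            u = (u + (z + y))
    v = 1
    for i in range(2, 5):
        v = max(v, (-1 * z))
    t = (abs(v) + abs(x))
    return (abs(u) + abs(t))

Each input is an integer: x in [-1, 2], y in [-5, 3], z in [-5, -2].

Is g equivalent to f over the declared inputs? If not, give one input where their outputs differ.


Take x=-1, y=-5, z=-5.
f: t = 6; u = 1; [i=0]; u = 26; [j=0]; u = 16; v = 1; [i=2]; v = 5; [i=3]; v = 5; [i=4]; v = 5; t = 6; return 22
g: q = 6; u = 1; [i=0]; u = 26; [j=0]; u = 16; v = 1; [i=2]; v = 1; [i=3]; v = 1; [i=4]; v = 1; s = 1; q = 2; return 18
22 vs 18 — the two versions disagree here.
verdict: not equivalent; witness: x=-1, y=-5, z=-5


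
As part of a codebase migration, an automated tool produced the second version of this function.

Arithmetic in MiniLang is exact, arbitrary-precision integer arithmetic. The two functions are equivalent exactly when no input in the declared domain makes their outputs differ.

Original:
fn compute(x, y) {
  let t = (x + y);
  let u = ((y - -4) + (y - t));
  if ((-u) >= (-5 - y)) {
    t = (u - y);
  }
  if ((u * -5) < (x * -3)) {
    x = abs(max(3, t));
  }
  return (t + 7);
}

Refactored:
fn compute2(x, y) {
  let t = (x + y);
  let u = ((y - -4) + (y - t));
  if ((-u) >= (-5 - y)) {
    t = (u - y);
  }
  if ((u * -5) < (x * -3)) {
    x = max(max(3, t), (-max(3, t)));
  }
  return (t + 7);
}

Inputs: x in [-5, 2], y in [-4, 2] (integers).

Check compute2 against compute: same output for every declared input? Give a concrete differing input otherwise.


Side by side, the visible changes include: constant usage differs; min/max/abs usage differs.
Tracing x=-5, y=2: compute: t = -3; u = 11; ((-u) >= (-5 - y)) -> false; ((u * -5) < (x * -3)) -> true; x = 3; return 4 | compute2: t = -3; u = 11; ((-u) >= (-5 - y)) -> false; ((u * -5) < (x * -3)) -> true; x = 3; return 4 — matching result 4.
Sweeping the whole domain (56 inputs) finds no disagreement.
verdict: equivalent


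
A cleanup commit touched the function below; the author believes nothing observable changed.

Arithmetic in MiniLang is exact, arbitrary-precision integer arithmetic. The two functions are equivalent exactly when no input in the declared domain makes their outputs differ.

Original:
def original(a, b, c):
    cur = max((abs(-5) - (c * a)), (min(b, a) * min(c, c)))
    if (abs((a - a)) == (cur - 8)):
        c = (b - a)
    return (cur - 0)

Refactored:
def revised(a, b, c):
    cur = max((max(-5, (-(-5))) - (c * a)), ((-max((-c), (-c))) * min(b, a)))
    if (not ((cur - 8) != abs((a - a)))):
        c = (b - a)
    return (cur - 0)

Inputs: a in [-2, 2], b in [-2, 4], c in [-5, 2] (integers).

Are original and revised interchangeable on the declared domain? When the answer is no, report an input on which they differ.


The two are interchangeable: constant usage differs, plus comparison usage differs, plus boolean connective usage differs, plus min/max/abs usage differs, and every declared input agrees.
Spot check at a=-2, b=0, c=0 — original: cur = 5; (abs((a - a)) == (cur - 8)) -> false; return 5. revised: cur = 5; (not ((cur - 8) != abs((a - a)))) -> false; return 5. Both give 5.
An exhaustive pass over the 280 declared inputs shows identical outputs.
verdict: equivalent


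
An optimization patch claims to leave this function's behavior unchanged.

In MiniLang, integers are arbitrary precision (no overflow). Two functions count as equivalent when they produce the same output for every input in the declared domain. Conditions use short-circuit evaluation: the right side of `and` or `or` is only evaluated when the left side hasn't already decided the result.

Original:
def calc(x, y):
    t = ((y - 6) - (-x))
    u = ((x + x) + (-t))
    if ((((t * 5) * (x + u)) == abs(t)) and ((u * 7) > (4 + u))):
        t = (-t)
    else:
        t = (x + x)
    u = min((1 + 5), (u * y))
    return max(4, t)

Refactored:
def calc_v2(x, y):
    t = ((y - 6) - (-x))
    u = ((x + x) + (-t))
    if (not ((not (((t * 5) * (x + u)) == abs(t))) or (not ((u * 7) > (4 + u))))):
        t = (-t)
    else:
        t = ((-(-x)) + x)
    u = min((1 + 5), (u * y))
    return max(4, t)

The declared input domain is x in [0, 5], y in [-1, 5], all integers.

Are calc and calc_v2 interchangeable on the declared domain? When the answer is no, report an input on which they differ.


Although boolean connective usage differs, 42/42 inputs agree.
verdict: equivalent


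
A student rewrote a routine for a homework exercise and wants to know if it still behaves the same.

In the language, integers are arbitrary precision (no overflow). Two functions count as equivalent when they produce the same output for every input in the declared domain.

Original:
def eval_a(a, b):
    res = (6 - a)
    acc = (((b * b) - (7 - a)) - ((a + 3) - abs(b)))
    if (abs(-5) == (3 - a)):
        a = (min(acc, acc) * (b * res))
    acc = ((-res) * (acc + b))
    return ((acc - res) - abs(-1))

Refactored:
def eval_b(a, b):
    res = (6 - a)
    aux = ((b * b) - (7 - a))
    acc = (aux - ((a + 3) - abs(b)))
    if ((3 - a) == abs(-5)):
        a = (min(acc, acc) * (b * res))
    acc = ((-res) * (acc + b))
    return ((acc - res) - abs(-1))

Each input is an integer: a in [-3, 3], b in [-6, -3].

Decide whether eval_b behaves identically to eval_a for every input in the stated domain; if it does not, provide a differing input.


The two versions differ — the changes include local variable names differ; statement counts differ.
Spot check at a=-3, b=-3 — eval_a: res=9, then acc=2, then (abs(-5) == (3 - a)) is false, then acc=9, then returns -1. eval_b: res=9, then aux=-1, then acc=2, then ((3 - a) == abs(-5)) is false, then acc=9, then returns -1. Both give -1.
Checked all 28 inputs in the declared domain: the outputs agree on every one.
verdict: equivalent


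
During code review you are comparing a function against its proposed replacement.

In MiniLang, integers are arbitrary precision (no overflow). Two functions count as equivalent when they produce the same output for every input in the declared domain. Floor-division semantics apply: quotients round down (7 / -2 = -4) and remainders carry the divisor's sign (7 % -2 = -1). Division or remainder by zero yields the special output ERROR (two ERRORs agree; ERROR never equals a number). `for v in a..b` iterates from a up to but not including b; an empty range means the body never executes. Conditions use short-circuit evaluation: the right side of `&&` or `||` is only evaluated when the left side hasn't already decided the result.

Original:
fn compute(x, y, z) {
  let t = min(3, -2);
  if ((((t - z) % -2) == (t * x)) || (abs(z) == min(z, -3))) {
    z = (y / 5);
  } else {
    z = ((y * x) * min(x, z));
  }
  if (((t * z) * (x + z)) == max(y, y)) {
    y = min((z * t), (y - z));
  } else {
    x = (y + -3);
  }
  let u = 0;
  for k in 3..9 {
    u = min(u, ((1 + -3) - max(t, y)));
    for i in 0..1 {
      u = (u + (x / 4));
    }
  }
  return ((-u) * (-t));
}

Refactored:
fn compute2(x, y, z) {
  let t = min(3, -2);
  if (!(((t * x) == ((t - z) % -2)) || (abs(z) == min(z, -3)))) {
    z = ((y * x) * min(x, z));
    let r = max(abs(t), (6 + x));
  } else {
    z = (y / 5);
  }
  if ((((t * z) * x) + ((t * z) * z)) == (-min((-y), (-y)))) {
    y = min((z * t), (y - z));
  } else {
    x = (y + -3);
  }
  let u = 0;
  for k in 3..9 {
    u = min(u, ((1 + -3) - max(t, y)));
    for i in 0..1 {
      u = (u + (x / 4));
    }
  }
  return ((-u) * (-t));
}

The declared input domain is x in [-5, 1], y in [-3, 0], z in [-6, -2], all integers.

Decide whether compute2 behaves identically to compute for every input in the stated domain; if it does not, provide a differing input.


The two versions differ — the changes include local variable names differ; min/max/abs usage differs; arithmetic usage differs; statement counts differ; boolean connective usage differs; constant usage differs.
As a probe, take x=-1, y=0, z=-2: compute runs t becomes -2; next ((((t - z) % -2) == (t * x)) || (abs(z) == min(z, -3))) evaluates to false; next z becomes 0; next (((t * z) * (x + z)) == max(y, y)) evaluates to true; next y becomes 0; next u becomes 0; next at k=3:; next u becomes -2; next at i=0:; next u becomes -3; next at k=4:; next u becomes -3; next at i=0:; next u becomes -4; next at k=5:; next u becomes -4; next at i=0:; next u becomes -5; next at k=6:; next u becomes -5; next at i=0:; next u becomes -6; next at k=7:; next u becomes -6; next at i=0:; next u becomes -7; next at k=8:; next u becomes -7; next at i=0:; next u becomes -8; next final value 16; compute2 runs t becomes -2; next (!(((t * x) == ((t - z) % -2)) || (abs(z) == min(z, -3)))) evaluates to true; next z becomes 0; next r becomes 5; next ((((t * z) * x) + ((t * z) * z)) == (-min((-y), (-y)))) evaluates to true; next y becomes 0; next u becomes 0; next at k=3:; next u becomes -2; next at i=0:; next u becomes -3; next at k=4:; next u becomes -3; next at i=0:; next u becomes -4; next at k=5:; next u becomes -4; next at i=0:; next u becomes -5; next at k=6:; next u becomes -5; next at i=0:; next u becomes -6; next at k=7:; next u becomes -6; next at i=0:; next u becomes -7; next at k=8:; next u becomes -7; next at i=0:; next u becomes -8; next final value 16; both end at 16.
Checked all 140 inputs in the declared domain: the outputs agree on every one.
verdict: equivalent


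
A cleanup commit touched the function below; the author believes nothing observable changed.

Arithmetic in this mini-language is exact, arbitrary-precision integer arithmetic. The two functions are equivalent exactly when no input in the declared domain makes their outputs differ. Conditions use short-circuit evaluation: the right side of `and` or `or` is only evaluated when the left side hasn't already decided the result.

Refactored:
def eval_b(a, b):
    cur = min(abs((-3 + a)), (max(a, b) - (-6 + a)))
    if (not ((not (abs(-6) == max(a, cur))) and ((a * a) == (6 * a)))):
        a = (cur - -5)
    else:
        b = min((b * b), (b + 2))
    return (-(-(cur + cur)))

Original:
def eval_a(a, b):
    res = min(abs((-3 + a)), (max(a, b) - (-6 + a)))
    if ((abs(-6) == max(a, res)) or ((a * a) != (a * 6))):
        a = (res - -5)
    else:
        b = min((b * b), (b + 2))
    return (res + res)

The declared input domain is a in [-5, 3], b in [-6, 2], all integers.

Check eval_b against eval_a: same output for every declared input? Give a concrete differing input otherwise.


Although local variable names differ; boolean connective usage differs; comparison usage differs, 81/81 inputs agree.
verdict: equivalent


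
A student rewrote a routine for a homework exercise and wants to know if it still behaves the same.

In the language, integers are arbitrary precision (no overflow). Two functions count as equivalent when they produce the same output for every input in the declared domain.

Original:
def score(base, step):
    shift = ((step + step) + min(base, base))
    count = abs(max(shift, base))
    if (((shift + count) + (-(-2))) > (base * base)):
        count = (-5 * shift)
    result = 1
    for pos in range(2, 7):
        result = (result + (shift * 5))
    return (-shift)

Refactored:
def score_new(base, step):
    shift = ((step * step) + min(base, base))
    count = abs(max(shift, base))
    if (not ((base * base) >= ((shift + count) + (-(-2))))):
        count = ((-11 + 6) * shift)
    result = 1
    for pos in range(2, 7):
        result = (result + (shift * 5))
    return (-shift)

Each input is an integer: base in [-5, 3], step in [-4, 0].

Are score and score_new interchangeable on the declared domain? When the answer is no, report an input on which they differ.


Not equivalent: base=-5, step=-4 separates them (13 vs -11).
score: shift := -13 | count := 5 | (((shift + count) + (-(-2))) > (base * base)): false | result := 1 | iter pos=2: | result := -64 | iter pos=3: | result := -129 | iter pos=4: | result := -194 | iter pos=5: | result := -259 | iter pos=6: | result := -324 | result 13
score_new: shift := 11 | count := 11 | (not ((base * base) >= ((shift + count) + (-(-2))))): false | result := 1 | iter pos=2: | result := 56 | iter pos=3: | result := 111 | iter pos=4: | result := 166 | iter pos=5: | result := 221 | iter pos=6: | result := 276 | result -11
verdict: not equivalent; witness: base=-5, step=-4


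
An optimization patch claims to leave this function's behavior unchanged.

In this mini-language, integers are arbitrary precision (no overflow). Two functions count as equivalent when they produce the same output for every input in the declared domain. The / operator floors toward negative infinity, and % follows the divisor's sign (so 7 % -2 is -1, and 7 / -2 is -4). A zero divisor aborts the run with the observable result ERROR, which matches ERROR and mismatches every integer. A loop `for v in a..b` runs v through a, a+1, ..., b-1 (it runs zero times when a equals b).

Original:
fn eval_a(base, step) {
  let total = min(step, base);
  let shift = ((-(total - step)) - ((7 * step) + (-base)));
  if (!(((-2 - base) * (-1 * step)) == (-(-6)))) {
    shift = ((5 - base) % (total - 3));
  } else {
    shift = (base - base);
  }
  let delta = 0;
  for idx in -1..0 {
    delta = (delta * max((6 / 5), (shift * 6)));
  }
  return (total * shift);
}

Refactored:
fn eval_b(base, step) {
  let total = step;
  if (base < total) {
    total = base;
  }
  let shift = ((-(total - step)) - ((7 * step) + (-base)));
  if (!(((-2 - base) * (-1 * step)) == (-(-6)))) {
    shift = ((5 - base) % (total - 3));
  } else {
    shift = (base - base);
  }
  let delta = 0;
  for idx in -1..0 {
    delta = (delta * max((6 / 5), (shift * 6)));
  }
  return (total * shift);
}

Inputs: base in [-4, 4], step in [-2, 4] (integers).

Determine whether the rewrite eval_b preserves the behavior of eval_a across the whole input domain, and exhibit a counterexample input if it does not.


The two versions differ — the changes include comparison usage differs; also min/max/abs usage differs; also statement counts differ; also branching structure differs.
As a probe, take base=-3, step=2: eval_a runs total=-3, then shift=-12, then (!(((-2 - base) * (-1 * step)) == (-(-6)))) is true, then shift=-4, then delta=0, then (idx=-1), then delta=0, then returns 12; eval_b runs total=2, then (base < total) is true, then total=-3, then shift=-12, then (!(((-2 - base) * (-1 * step)) == (-(-6)))) is true, then shift=-4, then delta=0, then (idx=-1), then delta=0, then returns 12; both end at 12.
Every one of the 63 inputs gives matching results.
verdict: equivalent


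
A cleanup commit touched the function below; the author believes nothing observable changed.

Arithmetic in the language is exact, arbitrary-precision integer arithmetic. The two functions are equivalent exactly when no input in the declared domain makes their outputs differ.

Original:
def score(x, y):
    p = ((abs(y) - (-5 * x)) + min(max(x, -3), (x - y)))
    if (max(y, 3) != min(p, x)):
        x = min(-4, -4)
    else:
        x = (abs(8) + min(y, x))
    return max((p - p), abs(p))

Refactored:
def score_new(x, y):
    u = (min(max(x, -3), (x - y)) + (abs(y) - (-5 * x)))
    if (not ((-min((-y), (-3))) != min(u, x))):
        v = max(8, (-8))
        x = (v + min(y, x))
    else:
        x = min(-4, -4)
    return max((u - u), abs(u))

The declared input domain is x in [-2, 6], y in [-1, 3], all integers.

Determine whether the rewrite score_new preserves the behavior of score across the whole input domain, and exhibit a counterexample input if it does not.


The two are interchangeable: local variable names differ; also min/max/abs usage differs; also statement counts differ; also boolean connective usage differs; also constant usage differs, and every declared input agrees.
Spot check at x=-2, y=1 — score: p=-12, then (max(y, 3) != min(p, x)) is true, then x=-4, then returns 12. score_new: u=-12, then (not ((-min((-y), (-3))) != min(u, x))) is false, then x=-4, then returns 12. Both give 12.
Sweeping the whole domain (45 inputs) finds no disagreement.
verdict: equivalent


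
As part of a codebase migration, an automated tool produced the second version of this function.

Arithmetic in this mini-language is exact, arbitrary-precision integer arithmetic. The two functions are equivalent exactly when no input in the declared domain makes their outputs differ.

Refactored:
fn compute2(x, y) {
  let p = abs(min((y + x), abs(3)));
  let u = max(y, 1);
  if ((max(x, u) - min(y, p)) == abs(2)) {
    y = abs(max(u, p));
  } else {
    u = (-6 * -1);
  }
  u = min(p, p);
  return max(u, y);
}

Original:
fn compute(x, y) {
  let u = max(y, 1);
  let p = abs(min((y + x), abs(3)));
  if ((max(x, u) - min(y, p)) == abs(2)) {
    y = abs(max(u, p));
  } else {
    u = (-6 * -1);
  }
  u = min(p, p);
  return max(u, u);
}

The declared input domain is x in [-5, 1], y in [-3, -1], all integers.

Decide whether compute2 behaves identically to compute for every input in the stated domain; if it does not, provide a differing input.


These are not equivalent — on x=1, y=-1 the outputs split (0 vs 1).
compute: u := 1 | p := 0 | ((max(x, u) - min(y, p)) == abs(2)): true | y := 1 | u := 0 | result 0
compute2: p := 0 | u := 1 | ((max(x, u) - min(y, p)) == abs(2)): true | y := 1 | u := 0 | result 1
verdict: not equivalent; witness: x=1, y=-1


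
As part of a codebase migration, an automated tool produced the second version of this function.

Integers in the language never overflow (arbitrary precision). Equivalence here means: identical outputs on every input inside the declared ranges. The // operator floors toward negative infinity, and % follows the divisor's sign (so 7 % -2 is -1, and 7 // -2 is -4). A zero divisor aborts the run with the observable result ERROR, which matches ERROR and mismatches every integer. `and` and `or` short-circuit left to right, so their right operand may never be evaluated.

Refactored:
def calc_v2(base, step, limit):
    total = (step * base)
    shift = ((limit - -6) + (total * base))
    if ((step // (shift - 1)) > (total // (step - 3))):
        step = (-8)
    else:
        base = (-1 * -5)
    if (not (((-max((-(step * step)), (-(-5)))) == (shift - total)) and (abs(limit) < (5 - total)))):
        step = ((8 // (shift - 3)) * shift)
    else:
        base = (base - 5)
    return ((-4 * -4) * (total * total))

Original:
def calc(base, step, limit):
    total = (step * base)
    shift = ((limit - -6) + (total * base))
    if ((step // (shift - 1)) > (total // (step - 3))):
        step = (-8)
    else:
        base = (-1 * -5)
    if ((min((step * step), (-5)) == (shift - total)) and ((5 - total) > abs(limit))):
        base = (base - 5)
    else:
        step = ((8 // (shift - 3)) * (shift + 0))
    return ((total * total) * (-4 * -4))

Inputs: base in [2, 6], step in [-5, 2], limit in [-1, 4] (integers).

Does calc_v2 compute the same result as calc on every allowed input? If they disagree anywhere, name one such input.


Side by side, the visible changes include: boolean connective usage differs; arithmetic usage differs; min/max/abs usage differs; constant usage differs; comparison usage differs.
Spot check at base=6, step=-5, limit=2 — calc: total becomes -30; next shift becomes -172; next ((step // (shift - 1)) > (total // (step - 3))) evaluates to false; next base becomes 5; next ((min((step * step), (-5)) == (shift - total)) and ((5 - total) > abs(limit))) evaluates to false; next step becomes 172; next final value 14400. calc_v2: total becomes -30; next shift becomes -172; next ((step // (shift - 1)) > (total // (step - 3))) evaluates to false; next base becomes 5; next (not (((-max((-(step * step)), (-(-5)))) == (shift - total)) and (abs(limit) < (5 - total)))) evaluates to true; next step becomes 172; next final value 14400. Both give 14400.
An exhaustive pass over the 240 declared inputs shows identical outputs.
verdict: equivalent


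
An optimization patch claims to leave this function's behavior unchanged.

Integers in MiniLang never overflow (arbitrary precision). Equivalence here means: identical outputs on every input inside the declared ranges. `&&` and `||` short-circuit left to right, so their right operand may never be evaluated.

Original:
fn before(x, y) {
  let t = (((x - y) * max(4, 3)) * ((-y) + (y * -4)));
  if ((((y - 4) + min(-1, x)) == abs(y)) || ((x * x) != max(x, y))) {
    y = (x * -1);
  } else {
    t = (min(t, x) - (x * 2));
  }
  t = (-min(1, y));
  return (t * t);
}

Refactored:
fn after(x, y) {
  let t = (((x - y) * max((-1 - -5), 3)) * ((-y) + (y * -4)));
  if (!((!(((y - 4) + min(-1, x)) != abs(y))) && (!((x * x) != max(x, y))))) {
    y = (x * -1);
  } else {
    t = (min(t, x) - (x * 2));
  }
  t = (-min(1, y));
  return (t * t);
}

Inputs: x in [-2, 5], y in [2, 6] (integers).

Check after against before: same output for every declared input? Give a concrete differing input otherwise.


Evaluate both at x=2, y=4.
before: t = 160; ((((y - 4) + min(-1, x)) == abs(y)) || ((x * x) != max(x, y))) -> false; t = -2; t = -1; return 1
after: t = 160; (!((!(((y - 4) + min(-1, x)) != abs(y))) && (!((x * x) != max(x, y))))) -> true; y = -2; t = 2; return 4
1 against 4: the behavior changed.
verdict: not equivalent; witness: x=2, y=4


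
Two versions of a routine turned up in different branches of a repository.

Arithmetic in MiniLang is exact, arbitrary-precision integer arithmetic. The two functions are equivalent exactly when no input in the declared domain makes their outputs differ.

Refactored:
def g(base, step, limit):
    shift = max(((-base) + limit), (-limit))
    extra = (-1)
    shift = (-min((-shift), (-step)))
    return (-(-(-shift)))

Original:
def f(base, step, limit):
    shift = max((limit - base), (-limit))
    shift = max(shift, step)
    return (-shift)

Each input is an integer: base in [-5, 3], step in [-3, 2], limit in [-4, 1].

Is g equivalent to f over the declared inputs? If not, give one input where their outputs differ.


Comparing the listings, the differences include: constant usage differs, and local variable names differ, and arithmetic usage differs, and min/max/abs usage differs, and statement counts differ.
One worked example (base=-2, step=2, limit=-3) — f: shift := 3 | shift := 3 | result -3; g: shift := 3 | extra := -1 | shift := 3 | result -3; agreement on -3.
Across all 324 domain points the two functions coincide.
verdict: equivalent


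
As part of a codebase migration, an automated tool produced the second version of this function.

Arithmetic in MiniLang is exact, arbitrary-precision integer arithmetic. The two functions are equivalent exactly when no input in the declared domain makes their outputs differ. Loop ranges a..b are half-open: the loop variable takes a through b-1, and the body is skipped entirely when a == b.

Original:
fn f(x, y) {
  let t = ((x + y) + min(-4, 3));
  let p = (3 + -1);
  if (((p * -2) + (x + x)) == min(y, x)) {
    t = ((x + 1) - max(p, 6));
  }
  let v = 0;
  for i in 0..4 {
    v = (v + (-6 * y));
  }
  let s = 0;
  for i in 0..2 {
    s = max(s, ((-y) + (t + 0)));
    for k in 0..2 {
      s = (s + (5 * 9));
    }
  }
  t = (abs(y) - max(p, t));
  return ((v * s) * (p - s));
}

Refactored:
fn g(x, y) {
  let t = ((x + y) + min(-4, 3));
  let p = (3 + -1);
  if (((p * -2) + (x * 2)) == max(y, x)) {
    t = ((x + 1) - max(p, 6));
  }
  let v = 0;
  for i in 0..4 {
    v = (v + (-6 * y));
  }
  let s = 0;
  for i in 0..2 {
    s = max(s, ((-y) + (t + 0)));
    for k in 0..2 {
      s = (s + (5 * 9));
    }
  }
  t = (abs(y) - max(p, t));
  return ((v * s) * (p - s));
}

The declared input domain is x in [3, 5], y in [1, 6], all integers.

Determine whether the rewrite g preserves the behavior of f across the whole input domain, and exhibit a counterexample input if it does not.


The rewrite breaks on x=5, y=6, where the results are 4665456 and 4613760.
f: t=7, then p=2, then (((p * -2) + (x + x)) == min(y, x)) is false, then v=0, then (i=0), then v=-36, then (i=1), then v=-72, then (i=2), then v=-108, then (i=3), then v=-144, then s=0, then (i=0), then s=1, then (k=0), then s=46, then (k=1), then s=91, then (i=1), then s=91, then (k=0), then s=136, then (k=1), then s=181, then t=-1, then returns 4665456
g: t=7, then p=2, then (((p * -2) + (x * 2)) == max(y, x)) is true, then t=0, then v=0, then (i=0), then v=-36, then (i=1), then v=-72, then (i=2), then v=-108, then (i=3), then v=-144, then s=0, then (i=0), then s=0, then (k=0), then s=45, then (k=1), then s=90, then (i=1), then s=90, then (k=0), then s=135, then (k=1), then s=180, then t=4, then returns 4613760
verdict: not equivalent; witness: x=5, y=6


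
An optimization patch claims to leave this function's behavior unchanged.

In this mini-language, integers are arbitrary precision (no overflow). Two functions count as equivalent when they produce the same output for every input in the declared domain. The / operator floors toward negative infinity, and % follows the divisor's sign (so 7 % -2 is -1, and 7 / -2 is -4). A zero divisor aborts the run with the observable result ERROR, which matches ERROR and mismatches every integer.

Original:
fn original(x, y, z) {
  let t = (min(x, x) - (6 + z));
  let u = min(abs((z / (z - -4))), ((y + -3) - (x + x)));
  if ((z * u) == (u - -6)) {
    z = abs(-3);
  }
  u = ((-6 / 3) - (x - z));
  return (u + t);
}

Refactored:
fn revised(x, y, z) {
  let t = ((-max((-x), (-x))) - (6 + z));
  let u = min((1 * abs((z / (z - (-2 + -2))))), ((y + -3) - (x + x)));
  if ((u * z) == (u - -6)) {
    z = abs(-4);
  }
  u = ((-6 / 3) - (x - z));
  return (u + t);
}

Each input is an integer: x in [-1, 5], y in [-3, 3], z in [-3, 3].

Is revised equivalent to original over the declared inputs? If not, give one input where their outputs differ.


Evaluate both at x=-1, y=-2, z=-1.
original: t = -6; u = -3; ((z * u) == (u - -6)) -> true; z = 3; u = 2; return -4
revised: t = -6; u = -3; ((u * z) == (u - -6)) -> true; z = 4; u = 3; return -3
-4 != -3, so the rewrite changes behavior.
verdict: not equivalent; witness: x=-1, y=-2, z=-1


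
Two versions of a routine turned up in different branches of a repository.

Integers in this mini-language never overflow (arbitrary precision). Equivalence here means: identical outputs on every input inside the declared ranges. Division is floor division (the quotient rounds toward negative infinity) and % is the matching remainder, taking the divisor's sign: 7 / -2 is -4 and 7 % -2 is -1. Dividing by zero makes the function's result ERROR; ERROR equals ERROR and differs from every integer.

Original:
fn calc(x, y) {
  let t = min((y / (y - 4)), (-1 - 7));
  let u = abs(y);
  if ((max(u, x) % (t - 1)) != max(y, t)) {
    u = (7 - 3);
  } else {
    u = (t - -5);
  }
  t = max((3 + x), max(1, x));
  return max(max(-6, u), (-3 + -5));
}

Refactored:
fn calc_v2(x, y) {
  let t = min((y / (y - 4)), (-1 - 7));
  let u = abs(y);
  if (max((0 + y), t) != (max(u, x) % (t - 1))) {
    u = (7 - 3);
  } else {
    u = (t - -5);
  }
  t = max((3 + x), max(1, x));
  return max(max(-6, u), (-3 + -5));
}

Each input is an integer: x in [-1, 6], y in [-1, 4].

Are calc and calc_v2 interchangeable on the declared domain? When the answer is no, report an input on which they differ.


Differences: arithmetic usage differs; constant usage differs — yet all 48 inputs agree.
verdict: equivalent


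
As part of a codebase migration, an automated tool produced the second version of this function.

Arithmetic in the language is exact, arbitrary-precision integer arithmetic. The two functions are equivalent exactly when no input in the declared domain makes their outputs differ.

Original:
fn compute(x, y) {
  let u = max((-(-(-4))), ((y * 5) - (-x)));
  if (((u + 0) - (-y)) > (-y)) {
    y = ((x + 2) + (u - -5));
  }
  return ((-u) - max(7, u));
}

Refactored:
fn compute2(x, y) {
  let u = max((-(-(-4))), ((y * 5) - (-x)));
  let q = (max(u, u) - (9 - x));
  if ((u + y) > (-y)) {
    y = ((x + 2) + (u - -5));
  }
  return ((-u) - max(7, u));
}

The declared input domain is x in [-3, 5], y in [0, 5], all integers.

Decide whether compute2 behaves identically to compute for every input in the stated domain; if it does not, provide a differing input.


The two versions differ — the changes include local variable names differ, and constant usage differs, and min/max/abs usage differs, and statement counts differ, and arithmetic usage differs.
As a probe, take x=-3, y=1: compute runs u = 2; (((u + 0) - (-y)) > (-y)) -> true; y = 6; return -9; compute2 runs u = 2; q = -10; ((u + y) > (-y)) -> true; y = 6; return -9; both end at -9.
Sweeping the whole domain (54 inputs) finds no disagreement.
verdict: equivalent


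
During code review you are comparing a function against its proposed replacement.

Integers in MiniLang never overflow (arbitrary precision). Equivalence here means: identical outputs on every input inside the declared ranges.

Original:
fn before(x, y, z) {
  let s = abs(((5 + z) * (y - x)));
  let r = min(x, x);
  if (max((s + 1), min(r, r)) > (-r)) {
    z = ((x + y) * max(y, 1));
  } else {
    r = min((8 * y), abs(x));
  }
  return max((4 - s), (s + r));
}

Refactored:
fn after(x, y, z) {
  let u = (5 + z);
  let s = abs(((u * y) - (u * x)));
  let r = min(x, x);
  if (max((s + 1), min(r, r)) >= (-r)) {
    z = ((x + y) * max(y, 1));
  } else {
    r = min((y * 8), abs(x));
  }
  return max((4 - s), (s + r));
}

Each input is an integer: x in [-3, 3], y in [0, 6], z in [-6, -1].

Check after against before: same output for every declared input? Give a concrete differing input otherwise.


Although `(max((s + 1), min(r, r)) > (-r))` became `(max((s + 1), min(r, r)) >= (-r))`, no input in the stated domain can expose it; all 294 inputs agree.
verdict: equivalent


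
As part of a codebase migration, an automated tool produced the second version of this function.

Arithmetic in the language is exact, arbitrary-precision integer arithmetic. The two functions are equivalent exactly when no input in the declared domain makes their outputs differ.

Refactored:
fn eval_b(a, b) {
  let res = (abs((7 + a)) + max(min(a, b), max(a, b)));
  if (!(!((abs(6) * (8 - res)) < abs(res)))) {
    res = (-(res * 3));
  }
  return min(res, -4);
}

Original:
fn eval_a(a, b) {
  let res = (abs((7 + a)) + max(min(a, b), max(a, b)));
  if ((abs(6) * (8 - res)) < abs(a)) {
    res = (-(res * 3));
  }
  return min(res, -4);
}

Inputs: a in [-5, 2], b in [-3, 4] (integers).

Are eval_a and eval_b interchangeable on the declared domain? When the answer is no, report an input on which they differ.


There is a counterexample at a=-4, b=4: -4 on one side, -21 on the other.
eval_a: res = 7; ((abs(6) * (8 - res)) < abs(a)) -> false; return -4
eval_b: res = 7; (!(!((abs(6) * (8 - res)) < abs(res)))) -> true; res = -21; return -21
verdict: not equivalent; witness: a=-4, b=4


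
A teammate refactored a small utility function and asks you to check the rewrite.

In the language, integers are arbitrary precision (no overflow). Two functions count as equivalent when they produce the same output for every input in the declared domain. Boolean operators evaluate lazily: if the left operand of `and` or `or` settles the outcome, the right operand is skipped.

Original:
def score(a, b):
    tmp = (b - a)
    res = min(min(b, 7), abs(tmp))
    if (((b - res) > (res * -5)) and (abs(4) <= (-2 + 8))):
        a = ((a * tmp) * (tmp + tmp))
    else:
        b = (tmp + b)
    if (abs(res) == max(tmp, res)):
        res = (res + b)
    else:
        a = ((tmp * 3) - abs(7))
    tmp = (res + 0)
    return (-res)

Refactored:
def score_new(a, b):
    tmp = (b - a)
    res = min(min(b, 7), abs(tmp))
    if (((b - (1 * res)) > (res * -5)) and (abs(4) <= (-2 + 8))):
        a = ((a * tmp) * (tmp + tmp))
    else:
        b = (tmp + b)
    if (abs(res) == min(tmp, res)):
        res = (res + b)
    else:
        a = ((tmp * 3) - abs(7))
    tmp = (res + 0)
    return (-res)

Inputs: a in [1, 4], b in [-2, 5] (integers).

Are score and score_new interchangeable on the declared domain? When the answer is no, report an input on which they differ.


These are not equivalent — on a=1, b=0 the outputs split (1 vs 0).
score: tmp=-1, then res=0, then (((b - res) > (res * -5)) and (abs(4) <= (-2 + 8))) is false, then b=-1, then (abs(res) == max(tmp, res)) is true, then res=-1, then tmp=-1, then returns 1
score_new: tmp=-1, then res=0, then (((b - (1 * res)) > (res * -5)) and (abs(4) <= (-2 + 8))) is false, then b=-1, then (abs(res) == min(tmp, res)) is false, then a=-10, then tmp=0, then returns 0
verdict: not equivalent; witness: a=1, b=0


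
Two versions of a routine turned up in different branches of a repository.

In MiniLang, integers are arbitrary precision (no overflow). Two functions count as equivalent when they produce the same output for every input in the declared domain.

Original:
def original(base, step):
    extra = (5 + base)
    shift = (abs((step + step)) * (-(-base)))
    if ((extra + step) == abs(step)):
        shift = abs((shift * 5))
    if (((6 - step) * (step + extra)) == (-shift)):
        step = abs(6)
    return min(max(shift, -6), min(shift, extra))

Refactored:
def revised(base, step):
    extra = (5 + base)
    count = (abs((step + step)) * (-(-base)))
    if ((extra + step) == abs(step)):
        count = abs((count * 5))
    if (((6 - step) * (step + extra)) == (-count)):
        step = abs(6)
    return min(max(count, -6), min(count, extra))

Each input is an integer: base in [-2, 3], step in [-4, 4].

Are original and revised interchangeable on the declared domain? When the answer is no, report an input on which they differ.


The two are interchangeable: local variable names differ, and every declared input agrees.
As a probe, take base=1, step=4: original runs extra = 6; shift = 8; ((extra + step) == abs(step)) -> false; (((6 - step) * (step + extra)) == (-shift)) -> false; return 6; revised runs extra = 6; count = 8; ((extra + step) == abs(step)) -> false; (((6 - step) * (step + extra)) == (-count)) -> false; return 6; both end at 6.
Every one of the 54 inputs gives matching results.
verdict: equivalent


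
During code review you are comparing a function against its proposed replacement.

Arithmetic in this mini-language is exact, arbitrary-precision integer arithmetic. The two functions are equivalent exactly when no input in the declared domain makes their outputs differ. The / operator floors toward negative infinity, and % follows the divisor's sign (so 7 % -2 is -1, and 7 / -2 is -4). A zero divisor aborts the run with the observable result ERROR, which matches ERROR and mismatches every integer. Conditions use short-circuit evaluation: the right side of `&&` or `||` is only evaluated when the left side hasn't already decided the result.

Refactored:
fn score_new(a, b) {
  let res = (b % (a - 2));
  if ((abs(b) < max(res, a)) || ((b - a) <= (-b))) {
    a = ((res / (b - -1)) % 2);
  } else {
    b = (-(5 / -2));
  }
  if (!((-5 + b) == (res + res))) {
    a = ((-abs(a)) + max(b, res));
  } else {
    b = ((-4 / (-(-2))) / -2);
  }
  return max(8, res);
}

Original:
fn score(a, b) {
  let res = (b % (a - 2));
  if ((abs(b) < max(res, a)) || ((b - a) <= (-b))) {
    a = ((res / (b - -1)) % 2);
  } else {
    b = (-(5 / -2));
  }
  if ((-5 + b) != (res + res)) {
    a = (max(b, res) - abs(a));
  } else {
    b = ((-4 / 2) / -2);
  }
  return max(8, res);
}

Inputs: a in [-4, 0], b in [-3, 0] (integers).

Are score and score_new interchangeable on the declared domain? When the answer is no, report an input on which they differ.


This is a faithful refactor — boolean connective usage differs; and arithmetic usage differs; and comparison usage differs, but the computed results match everywhere.
One worked example (a=0, b=0) — score: res becomes 0; next ((abs(b) < max(res, a)) || ((b - a) <= (-b))) evaluates to true; next a becomes 0; next ((-5 + b) != (res + res)) evaluates to true; next a becomes 0; next final value 8; score_new: res becomes 0; next ((abs(b) < max(res, a)) || ((b - a) <= (-b))) evaluates to true; next a becomes 0; next (!((-5 + b) == (res + res))) evaluates to true; next a becomes 0; next final value 8; agreement on 8.
Checked all 20 inputs in the declared domain: the outputs agree on every one.
verdict: equivalent


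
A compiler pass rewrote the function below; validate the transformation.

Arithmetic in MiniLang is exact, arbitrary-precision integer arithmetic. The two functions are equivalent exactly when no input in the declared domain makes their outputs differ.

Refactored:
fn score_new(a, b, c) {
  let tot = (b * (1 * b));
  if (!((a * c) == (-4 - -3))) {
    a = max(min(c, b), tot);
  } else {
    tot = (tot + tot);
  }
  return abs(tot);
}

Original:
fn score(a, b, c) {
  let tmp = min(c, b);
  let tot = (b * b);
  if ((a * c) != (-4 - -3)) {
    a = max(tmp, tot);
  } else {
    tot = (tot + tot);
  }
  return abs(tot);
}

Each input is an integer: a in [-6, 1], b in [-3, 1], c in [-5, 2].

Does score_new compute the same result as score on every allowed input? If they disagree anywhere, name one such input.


Reading the diff, among the changes: constant usage differs, and boolean connective usage differs, and local variable names differ, and statement counts differ, and arithmetic usage differs, and comparison usage differs.
As a probe, take a=-1, b=-1, c=0: score runs tmp = -1; tot = 1; ((a * c) != (-4 - -3)) -> true; a = 1; return 1; score_new runs tot = 1; (!((a * c) == (-4 - -3))) -> true; a = 1; return 1; both end at 1.
Sweeping the whole domain (320 inputs) finds no disagreement.
verdict: equivalent
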